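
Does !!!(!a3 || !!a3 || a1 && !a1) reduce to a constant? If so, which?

yes, False

!!!(!a3 || !!a3 || a1 && !a1)
= !!!(!a3 || !!a3)
= !!(a3 && !a3)
= a3 && !a3
= false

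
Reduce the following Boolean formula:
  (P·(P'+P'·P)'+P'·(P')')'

P'

(P·(P'+P'·P)'+P'·(P')')'
= (P·(P')'+P'·(P')')'   — complement / identity
= ((P')')'   — distribution
= P'   — double negation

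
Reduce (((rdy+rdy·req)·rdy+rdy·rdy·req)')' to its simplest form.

(((rdy+rdy·req)·rdy+rdy·rdy·req)')'
= ((rdy·rdy+rdy·rdy·req)')'
= ((rdy·rdy)')'
= rdy·rdy
= rdy

rdy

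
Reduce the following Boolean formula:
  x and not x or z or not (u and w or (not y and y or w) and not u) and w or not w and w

z

x and not x or z or not (u and w or (not y and y or w) and not u) and w or not w and w
= x and not x or z or not (u and w or w and not u) and w or not w and w   [complement / identity]
= x and not x or z or not w and w or not w and w   [distribution]
= x and not x or z or not w and w   [idempotence]
= z or not w and w   [complement / identity]
= z   [complement / identity]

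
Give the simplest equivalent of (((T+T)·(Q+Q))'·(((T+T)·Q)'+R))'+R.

T·Q+R

(((T+T)·(Q+Q))'·(((T+T)·Q)'+R))'+R
= (((T+T)·Q)'·(((T+T)·Q)'+R))'+R   — idempotence
= (((T+T)·Q)')'+R   — absorption
= (T+T)·Q+R   — double negation
= T·Q+R   — idempotence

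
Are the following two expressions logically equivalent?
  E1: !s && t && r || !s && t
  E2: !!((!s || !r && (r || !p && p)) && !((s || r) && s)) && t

E1: !s && t && r || !s && t
    = !s && t   (absorption)
E2: !!((!s || !r && (r || !p && p)) && !((s || r) && s)) && t
    = !!((!s || !r && r) && !((s || r) && s)) && t   (complement / identity)
    = !!((!s || !r && r) && !s) && t   (absorption)
    = !!(!s && !s) && t   (complement / identity)
    = !!!s && t   (idempotence)
    = !s && t   (double negation)
Both reduce to !s && t, so they are equivalent.

Yes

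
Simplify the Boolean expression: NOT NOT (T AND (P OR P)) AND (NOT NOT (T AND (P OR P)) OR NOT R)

T AND P

NOT NOT (T AND (P OR P)) AND (NOT NOT (T AND (P OR P)) OR NOT R)
= NOT NOT (T AND (P OR P))
= T AND (P OR P)
= T AND P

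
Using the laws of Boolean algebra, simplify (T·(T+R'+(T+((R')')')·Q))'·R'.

(T·(T+R'+(T+((R')')')·Q))'·R'
= (T·(T+R'+(T+R')·Q))'·R'   (double negation)
= (T·(T+R'))'·R'   (absorption)
= T'·R'   (absorption)

T'·R'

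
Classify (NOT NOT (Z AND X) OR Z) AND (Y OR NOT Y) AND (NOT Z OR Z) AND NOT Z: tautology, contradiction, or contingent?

(NOT NOT (Z AND X) OR Z) AND (Y OR NOT Y) AND (NOT Z OR Z) AND NOT Z
= (NOT NOT (Z AND X) OR Z) AND (Y OR NOT Y) AND NOT Z   [complement / identity]
= (NOT NOT (Z AND X) OR Z) AND NOT Z   [complement / identity]
= (Z AND X OR Z) AND NOT Z   [double negation]
= Z AND NOT Z   [absorption]
= FALSE   [complement]

contradiction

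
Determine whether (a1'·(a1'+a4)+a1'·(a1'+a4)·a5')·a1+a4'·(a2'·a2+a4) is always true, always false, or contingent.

always false

(a1'·(a1'+a4)+a1'·(a1'+a4)·a5')·a1+a4'·(a2'·a2+a4)
= a1'·(a1'+a4)·a1+a4'·(a2'·a2+a4)
= a1'·a1+a4'·(a2'·a2+a4)
= a4'·(a2'·a2+a4)
= a4'·a4
= 0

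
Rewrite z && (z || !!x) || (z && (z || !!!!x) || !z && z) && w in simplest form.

z

z && (z || !!x) || (z && (z || !!!!x) || !z && z) && w
= z && (z || !!x) || z && (z || !!!!x) && w   — complement / identity
= z && (z || !!x) || z && (z || !!x) && w   — double negation
= z && (z || !!x)   — absorption
= z && (z || x)   — double negation
= z   — absorption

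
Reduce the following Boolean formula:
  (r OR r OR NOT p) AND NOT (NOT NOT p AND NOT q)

(r OR r OR NOT p) AND NOT (NOT NOT p AND NOT q)
= (r OR r OR NOT p) AND (NOT p OR q)   (De Morgan)
= (r OR r) AND q OR NOT p   (distribution)
= r AND q OR NOT p   (idempotence)

r AND q OR NOT p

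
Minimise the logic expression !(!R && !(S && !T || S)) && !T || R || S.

R || S

!(!R && !(S && !T || S)) && !T || R || S
= !(!R && !S) && !T || R || S
= (R || S) && !T || R || S
= R || S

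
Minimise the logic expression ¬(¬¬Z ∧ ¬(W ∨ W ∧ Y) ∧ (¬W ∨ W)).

¬Z ∨ W

¬(¬¬Z ∧ ¬(W ∨ W ∧ Y) ∧ (¬W ∨ W))
= ¬(¬¬Z ∧ ¬(W ∨ W ∧ Y))   — complement / identity
= ¬(¬¬Z ∧ ¬W)   — absorption
= ¬Z ∨ W   — De Morgan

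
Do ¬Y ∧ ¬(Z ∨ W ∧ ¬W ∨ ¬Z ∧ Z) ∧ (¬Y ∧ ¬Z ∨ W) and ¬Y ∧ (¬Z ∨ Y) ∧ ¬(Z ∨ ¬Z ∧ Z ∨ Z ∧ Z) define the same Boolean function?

Yes

E1: ¬Y ∧ ¬(Z ∨ W ∧ ¬W ∨ ¬Z ∧ Z) ∧ (¬Y ∧ ¬Z ∨ W)
    = ¬Y ∧ ¬(Z ∨ ¬Z ∧ Z) ∧ (¬Y ∧ ¬Z ∨ W)   (complement / identity)
    = ¬Y ∧ ¬Z ∧ (¬Y ∧ ¬Z ∨ W)   (complement / identity)
    = ¬Y ∧ ¬Z   (absorption)
E2: ¬Y ∧ (¬Z ∨ Y) ∧ ¬(Z ∨ ¬Z ∧ Z ∨ Z ∧ Z)
    = ¬Y ∧ (¬Z ∨ Y) ∧ ¬(Z ∨ Z)   (distribution)
    = ¬Y ∧ (¬Z ∨ Y) ∧ ¬Z   (idempotence)
    = ¬Y ∧ ¬Z   (absorption)
Both reduce to ¬Y ∧ ¬Z, so they are equivalent.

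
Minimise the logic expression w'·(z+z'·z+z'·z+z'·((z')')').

w'·(z+z'·z+z'·z+z'·((z')')')
= w'·(z+z'·z+z'·z+z'·z')
= w'·(z+z'·z+z'·z')
= w'·(z+z')
= w'

w'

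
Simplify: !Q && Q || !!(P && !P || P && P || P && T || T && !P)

!Q && Q || !!(P && !P || P && P || P && T || T && !P)
= !Q && Q || !!(P || P && T || T && !P)   — distribution
= !Q && Q || !!(P || T)   — distribution
= !!(P || T)   — complement / identity
= P || T   — double negation

P || T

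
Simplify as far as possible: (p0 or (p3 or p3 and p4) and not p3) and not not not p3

(p0 or (p3 or p3 and p4) and not p3) and not not not p3
= (p0 or p3 and not p3) and not not not p3   (absorption)
= (p0 or p3 and not p3) and not p3   (double negation)
= p0 and not p3   (complement / identity)

p0 and not p3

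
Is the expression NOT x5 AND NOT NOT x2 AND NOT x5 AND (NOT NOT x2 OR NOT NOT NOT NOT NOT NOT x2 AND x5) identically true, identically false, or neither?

neither

NOT x5 AND NOT NOT x2 AND NOT x5 AND (NOT NOT x2 OR NOT NOT NOT NOT NOT NOT x2 AND x5)
= NOT x5 AND NOT NOT x2 AND NOT x5 AND (NOT NOT x2 OR NOT NOT NOT NOT x2 AND x5)   — double negation
= NOT x5 AND NOT NOT x2 AND NOT x5 AND (NOT NOT x2 OR NOT NOT x2 AND x5)   — double negation
= NOT x5 AND NOT NOT x2 AND NOT x5 AND NOT NOT x2   — absorption
= NOT x5 AND NOT NOT x2   — idempotence
= NOT x5 AND x2   — double negation
This depends on x2, x5, so it is not a constant.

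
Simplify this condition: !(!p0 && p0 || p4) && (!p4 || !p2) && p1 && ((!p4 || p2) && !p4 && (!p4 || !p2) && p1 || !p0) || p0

!p4 && p1 || p0

!(!p0 && p0 || p4) && (!p4 || !p2) && p1 && ((!p4 || p2) && !p4 && (!p4 || !p2) && p1 || !p0) || p0
= !p4 && (!p4 || !p2) && p1 && ((!p4 || p2) && !p4 && (!p4 || !p2) && p1 || !p0) || p0   (complement / identity)
= !p4 && (!p4 || !p2) && p1 && (!p4 && (!p4 || !p2) && p1 || !p0) || p0   (absorption)
= !p4 && (!p4 || !p2) && p1 || p0   (absorption)
= !p4 && p1 || p0   (absorption)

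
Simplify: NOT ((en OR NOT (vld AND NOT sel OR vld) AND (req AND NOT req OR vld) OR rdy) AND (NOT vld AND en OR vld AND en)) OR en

NOT ((en OR NOT (vld AND NOT sel OR vld) AND (req AND NOT req OR vld) OR rdy) AND (NOT vld AND en OR vld AND en)) OR en
= NOT ((en OR NOT (vld AND NOT sel OR vld) AND vld OR rdy) AND (NOT vld AND en OR vld AND en)) OR en   (complement / identity)
= NOT ((en OR NOT vld AND vld OR rdy) AND (NOT vld AND en OR vld AND en)) OR en   (absorption)
= NOT ((en OR NOT vld AND vld OR rdy) AND en) OR en   (distribution)
= NOT ((en OR rdy) AND en) OR en   (complement / identity)
= NOT en OR en   (absorption)
= TRUE   (complement)

TRUE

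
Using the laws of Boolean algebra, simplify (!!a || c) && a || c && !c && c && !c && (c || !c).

a

(!!a || c) && a || c && !c && c && !c && (c || !c)
= (!!a || c) && a || c && !c && c && !c   — complement / identity
= (!!a || c) && a || c && !c   — idempotence
= (!!a || c) && a   — complement / identity
= (a || c) && a   — double negation
= a   — absorption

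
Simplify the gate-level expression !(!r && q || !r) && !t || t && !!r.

!(!r && q || !r) && !t || t && !!r
= !!r && !t || t && !!r   (absorption)
= !!r   (distribution)
= r   (double negation)

r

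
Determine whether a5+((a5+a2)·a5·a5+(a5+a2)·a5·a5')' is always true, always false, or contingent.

a5+((a5+a2)·a5·a5+(a5+a2)·a5·a5')'
= a5+((a5+a2)·a5)'
= a5+a5'
= 1

always true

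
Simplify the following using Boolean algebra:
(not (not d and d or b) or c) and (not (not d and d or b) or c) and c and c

(not (not d and d or b) or c) and (not (not d and d or b) or c) and c and c
= (c and c or not (not d and d or b)) and c and c   [distribution]
= (c and c or not b) and c and c   [complement / identity]
= c and c   [absorption]
= c   [idempotence]

c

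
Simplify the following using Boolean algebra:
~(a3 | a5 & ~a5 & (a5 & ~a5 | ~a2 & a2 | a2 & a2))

~(a3 | a5 & ~a5 & (a5 & ~a5 | ~a2 & a2 | a2 & a2))
= ~(a3 | a5 & ~a5 & (a5 & ~a5 | a2))
= ~(a3 | a5 & ~a5)
= ~a3

~a3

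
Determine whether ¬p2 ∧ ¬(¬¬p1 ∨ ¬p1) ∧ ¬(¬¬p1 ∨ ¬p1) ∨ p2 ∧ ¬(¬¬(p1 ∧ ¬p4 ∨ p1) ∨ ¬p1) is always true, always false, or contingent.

¬p2 ∧ ¬(¬¬p1 ∨ ¬p1) ∧ ¬(¬¬p1 ∨ ¬p1) ∨ p2 ∧ ¬(¬¬(p1 ∧ ¬p4 ∨ p1) ∨ ¬p1)
= ¬p2 ∧ ¬(¬¬p1 ∨ ¬p1) ∨ p2 ∧ ¬(¬¬(p1 ∧ ¬p4 ∨ p1) ∨ ¬p1)   — idempotence
= ¬p2 ∧ ¬(¬¬p1 ∨ ¬p1) ∨ p2 ∧ ¬(¬¬p1 ∨ ¬p1)   — absorption
= ¬(¬¬p1 ∨ ¬p1)   — distribution
= ¬p1 ∧ p1   — De Morgan
= False   — complement

always false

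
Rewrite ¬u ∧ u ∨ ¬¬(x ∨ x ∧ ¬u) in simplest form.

¬u ∧ u ∨ ¬¬(x ∨ x ∧ ¬u)
= ¬¬(x ∨ x ∧ ¬u)
= ¬¬x
= x

x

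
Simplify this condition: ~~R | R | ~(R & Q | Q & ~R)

R | ~Q

~~R | R | ~(R & Q | Q & ~R)
= ~~R | R | ~Q   — distribution
= R | R | ~Q   — double negation
= R | ~Q   — idempotence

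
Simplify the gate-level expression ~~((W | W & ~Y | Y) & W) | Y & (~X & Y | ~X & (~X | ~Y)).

~~((W | W & ~Y | Y) & W) | Y & (~X & Y | ~X & (~X | ~Y))
= ~~((W | W & ~Y | Y) & W) | Y & (~X & Y | ~X)   [absorption]
= ~~((W | W & ~Y | Y) & W) | Y & ~X   [absorption]
= (W | W & ~Y | Y) & W | Y & ~X   [double negation]
= (W | Y) & W | Y & ~X   [absorption]
= W | Y & ~X   [absorption]

W | Y & ~X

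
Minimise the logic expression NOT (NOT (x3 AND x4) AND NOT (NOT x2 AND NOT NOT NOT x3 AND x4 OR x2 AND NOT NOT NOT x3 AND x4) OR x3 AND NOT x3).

NOT (NOT (x3 AND x4) AND NOT (NOT x2 AND NOT NOT NOT x3 AND x4 OR x2 AND NOT NOT NOT x3 AND x4) OR x3 AND NOT x3)
= NOT (NOT (x3 AND x4) AND NOT (NOT NOT NOT x3 AND x4) OR x3 AND NOT x3)
= NOT (NOT (x3 AND x4) AND NOT (NOT x3 AND x4) OR x3 AND NOT x3)
= NOT (NOT (x3 AND x4) AND NOT (NOT x3 AND x4))
= x3 AND x4 OR NOT x3 AND x4
= x4

x4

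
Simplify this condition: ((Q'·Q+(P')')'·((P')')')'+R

((Q'·Q+(P')')'·((P')')')'+R
= (((P')')'·((P')')')'+R   [complement / identity]
= (((P')')'·P')'+R   [double negation]
= (P'·P')'+R   [double negation]
= P+P+R   [De Morgan]
= P+R   [idempotence]

P+R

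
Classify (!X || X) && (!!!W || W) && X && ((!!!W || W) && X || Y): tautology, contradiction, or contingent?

contingent

(!X || X) && (!!!W || W) && X && ((!!!W || W) && X || Y)
= (!!!W || W) && X && ((!!!W || W) && X || Y)   [complement / identity]
= (!!!W || W) && X   [absorption]
= (!W || W) && X   [double negation]
= X   [complement / identity]
This depends on X, so it is not a constant.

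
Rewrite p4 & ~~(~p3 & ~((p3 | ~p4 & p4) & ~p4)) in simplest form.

p4 & ~p3

p4 & ~~(~p3 & ~((p3 | ~p4 & p4) & ~p4))
= p4 & ~~(~p3 & ~(p3 & ~p4))   (complement / identity)
= p4 & ~(p3 | p3 & ~p4)   (De Morgan)
= p4 & ~p3   (absorption)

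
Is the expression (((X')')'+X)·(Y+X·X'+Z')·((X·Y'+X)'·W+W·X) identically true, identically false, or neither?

(((X')')'+X)·(Y+X·X'+Z')·((X·Y'+X)'·W+W·X)
= (X'+X)·(Y+X·X'+Z')·((X·Y'+X)'·W+W·X)
= (X'+X)·(Y+X·X'+Z')·(X'·W+W·X)
= (X'+X)·(Y+Z')·(X'·W+W·X)
= (Y+Z')·(X'·W+W·X)
= (Y+Z')·W
This depends on W, Y, Z, so it is not a constant.

neither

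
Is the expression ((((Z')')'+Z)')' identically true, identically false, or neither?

((((Z')')'+Z)')'
= ((Z')')'+Z   [double negation]
= Z'+Z   [double negation]
= 1   [complement]

identically true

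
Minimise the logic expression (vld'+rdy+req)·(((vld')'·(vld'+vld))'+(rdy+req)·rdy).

(vld'+rdy+req)·(((vld')'·(vld'+vld))'+(rdy+req)·rdy)
= (vld'+rdy+req)·(((vld')')'+(rdy+req)·rdy)   [complement / identity]
= (vld'+rdy+req)·(((vld')')'+rdy)   [absorption]
= (vld'+rdy+req)·(vld'+rdy)   [double negation]
= vld'+rdy   [absorption]

vld'+rdy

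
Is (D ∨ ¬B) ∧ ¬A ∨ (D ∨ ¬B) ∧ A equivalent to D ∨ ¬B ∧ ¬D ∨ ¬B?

Yes

E1: (D ∨ ¬B) ∧ ¬A ∨ (D ∨ ¬B) ∧ A
    = D ∨ ¬B
E2: D ∨ ¬B ∧ ¬D ∨ ¬B
    = D ∨ ¬B
Both reduce to D ∨ ¬B, so they are equivalent.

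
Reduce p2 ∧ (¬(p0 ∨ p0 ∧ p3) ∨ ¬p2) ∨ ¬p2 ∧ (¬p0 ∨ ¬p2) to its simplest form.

¬p0 ∨ ¬p2

p2 ∧ (¬(p0 ∨ p0 ∧ p3) ∨ ¬p2) ∨ ¬p2 ∧ (¬p0 ∨ ¬p2)
= p2 ∧ (¬p0 ∨ ¬p2) ∨ ¬p2 ∧ (¬p0 ∨ ¬p2)
= ¬p0 ∨ ¬p2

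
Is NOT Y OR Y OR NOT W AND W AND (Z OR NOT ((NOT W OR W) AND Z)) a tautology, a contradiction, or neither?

NOT Y OR Y OR NOT W AND W AND (Z OR NOT ((NOT W OR W) AND Z))
= NOT Y OR Y OR NOT W AND W AND (Z OR NOT Z)   — complement / identity
= NOT Y OR Y OR NOT W AND W   — complement / identity
= NOT Y OR Y   — complement / identity
= TRUE   — complement

tautology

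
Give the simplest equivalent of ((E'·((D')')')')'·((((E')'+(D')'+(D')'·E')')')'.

E'·D'

((E'·((D')')')')'·((((E')'+(D')'+(D')'·E')')')'
= ((E'·D')')'·((((E')'+(D')'+(D')'·E')')')'
= ((E'·D')')'·((((E')'+(D')')')')'
= ((E'·D')')'·((E'·D')')'
= ((E'·D')')'
= E'·D'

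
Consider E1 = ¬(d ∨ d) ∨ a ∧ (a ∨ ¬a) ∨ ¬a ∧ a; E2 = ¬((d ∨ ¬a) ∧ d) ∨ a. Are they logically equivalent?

E1: ¬(d ∨ d) ∨ a ∧ (a ∨ ¬a) ∨ ¬a ∧ a
    = ¬(d ∨ d) ∨ a ∧ (a ∨ ¬a)   [complement / identity]
    = ¬(d ∨ d) ∨ a   [complement / identity]
    = ¬d ∨ a   [idempotence]
E2: ¬((d ∨ ¬a) ∧ d) ∨ a
    = ¬d ∨ a   [absorption]
Both reduce to ¬d ∨ a, so they are equivalent.

Yes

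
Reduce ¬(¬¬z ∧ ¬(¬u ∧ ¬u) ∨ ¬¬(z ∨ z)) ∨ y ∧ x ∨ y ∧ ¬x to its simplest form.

¬(¬¬z ∧ ¬(¬u ∧ ¬u) ∨ ¬¬(z ∨ z)) ∨ y ∧ x ∨ y ∧ ¬x
= ¬(¬¬z ∧ ¬(¬u ∧ ¬u) ∨ ¬¬(z ∨ z)) ∨ y
= ¬(¬¬z ∧ (u ∨ u) ∨ ¬¬(z ∨ z)) ∨ y
= ¬(¬¬z ∧ u ∨ ¬¬(z ∨ z)) ∨ y
= ¬(¬¬z ∧ u ∨ ¬¬z) ∨ y
= ¬¬¬z ∨ y
= ¬z ∨ y

¬z ∨ y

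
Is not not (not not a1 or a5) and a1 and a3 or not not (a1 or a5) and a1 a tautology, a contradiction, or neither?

not not (not not a1 or a5) and a1 and a3 or not not (a1 or a5) and a1
= not not (a1 or a5) and a1 and a3 or not not (a1 or a5) and a1   — double negation
= not not (a1 or a5) and a1   — absorption
= (a1 or a5) and a1   — double negation
= a1   — absorption
This depends on a1, so it is not a constant.

neither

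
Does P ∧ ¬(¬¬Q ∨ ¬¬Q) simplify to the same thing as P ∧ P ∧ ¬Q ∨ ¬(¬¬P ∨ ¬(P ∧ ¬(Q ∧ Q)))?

E1: P ∧ ¬(¬¬Q ∨ ¬¬Q)
    = P ∧ ¬¬¬Q   (idempotence)
    = P ∧ ¬Q   (double negation)
E2: P ∧ P ∧ ¬Q ∨ ¬(¬¬P ∨ ¬(P ∧ ¬(Q ∧ Q)))
    = P ∧ P ∧ ¬Q ∨ ¬P ∧ P ∧ ¬(Q ∧ Q)   (De Morgan)
    = P ∧ P ∧ ¬Q ∨ ¬P ∧ P ∧ ¬Q   (idempotence)
    = P ∧ ¬Q   (distribution)
Both reduce to P ∧ ¬Q, so they are equivalent.

Yes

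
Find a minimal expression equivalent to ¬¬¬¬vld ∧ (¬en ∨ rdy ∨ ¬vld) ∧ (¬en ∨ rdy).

vld ∧ (¬en ∨ rdy)

¬¬¬¬vld ∧ (¬en ∨ rdy ∨ ¬vld) ∧ (¬en ∨ rdy)
= ¬¬¬¬vld ∧ (¬en ∨ rdy)   [absorption]
= ¬¬vld ∧ (¬en ∨ rdy)   [double negation]
= vld ∧ (¬en ∨ rdy)   [double negation]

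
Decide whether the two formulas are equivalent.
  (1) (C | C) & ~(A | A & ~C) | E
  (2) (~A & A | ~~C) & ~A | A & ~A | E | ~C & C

Yes

E1: (C | C) & ~(A | A & ~C) | E
    = C & ~(A | A & ~C) | E
    = C & ~A | E
E2: (~A & A | ~~C) & ~A | A & ~A | E | ~C & C
    = (~A & A | C) & ~A | A & ~A | E | ~C & C
    = (~A & A | C) & ~A | A & ~A | E
    = (~A & A | C) & ~A | E
    = C & ~A | E
Both reduce to C & ~A | E, so they are equivalent.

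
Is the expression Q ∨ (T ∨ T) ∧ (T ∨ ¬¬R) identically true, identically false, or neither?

Q ∨ (T ∨ T) ∧ (T ∨ ¬¬R)
= Q ∨ (T ∨ T) ∧ (T ∨ R)
= Q ∨ T ∧ R ∨ T
= Q ∨ T
This depends on Q, T, so it is not a constant.

neither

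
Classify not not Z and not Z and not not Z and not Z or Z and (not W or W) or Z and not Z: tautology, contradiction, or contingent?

contingent

not not Z and not Z and not not Z and not Z or Z and (not W or W) or Z and not Z
= not not Z and not Z or Z and (not W or W) or Z and not Z   (idempotence)
= not not Z and not Z or Z or Z and not Z   (complement / identity)
= Z and not Z or Z or Z and not Z   (double negation)
= Z and not Z or Z   (complement / identity)
= Z   (complement / identity)
This depends on Z, so it is not a constant.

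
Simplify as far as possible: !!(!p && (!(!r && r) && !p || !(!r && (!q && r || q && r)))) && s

!p && s

!!(!p && (!(!r && r) && !p || !(!r && (!q && r || q && r)))) && s
= !!(!p && (!(!r && r) && !p || !(!r && r))) && s   — distribution
= !!(!p && !(!r && r)) && s   — absorption
= !(p || !r && r) && s   — De Morgan
= !p && s   — complement / identity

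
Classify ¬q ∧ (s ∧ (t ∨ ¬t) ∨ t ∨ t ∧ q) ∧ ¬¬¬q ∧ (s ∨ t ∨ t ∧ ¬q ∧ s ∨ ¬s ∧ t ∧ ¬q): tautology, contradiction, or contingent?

contingent

¬q ∧ (s ∧ (t ∨ ¬t) ∨ t ∨ t ∧ q) ∧ ¬¬¬q ∧ (s ∨ t ∨ t ∧ ¬q ∧ s ∨ ¬s ∧ t ∧ ¬q)
= ¬q ∧ (s ∨ t ∨ t ∧ q) ∧ ¬¬¬q ∧ (s ∨ t ∨ t ∧ ¬q ∧ s ∨ ¬s ∧ t ∧ ¬q)   (complement / identity)
= ¬q ∧ (s ∨ t) ∧ ¬¬¬q ∧ (s ∨ t ∨ t ∧ ¬q ∧ s ∨ ¬s ∧ t ∧ ¬q)   (absorption)
= ¬q ∧ (s ∨ t) ∧ ¬q ∧ (s ∨ t ∨ t ∧ ¬q ∧ s ∨ ¬s ∧ t ∧ ¬q)   (double negation)
= ¬q ∧ (s ∨ t) ∧ ¬q ∧ (s ∨ t ∨ t ∧ ¬q)   (distribution)
= ¬q ∧ (s ∨ t) ∧ ¬q ∧ (s ∨ t)   (absorption)
= ¬q ∧ (s ∨ t)   (idempotence)
This depends on q, s, t, so it is not a constant.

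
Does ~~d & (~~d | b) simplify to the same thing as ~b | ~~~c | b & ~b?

No

E1: ~~d & (~~d | b)
    = ~~d   — absorption
    = d   — double negation
E2: ~b | ~~~c | b & ~b
    = ~b | ~c | b & ~b   — double negation
    = ~b | ~c   — complement / identity
These differ: at b=0, c=0, d=0, E1 = 0 but E2 = 1.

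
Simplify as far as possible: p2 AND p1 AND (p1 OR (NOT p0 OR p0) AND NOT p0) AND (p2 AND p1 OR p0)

p2 AND p1 AND (p1 OR (NOT p0 OR p0) AND NOT p0) AND (p2 AND p1 OR p0)
= p2 AND p1 AND (p1 OR NOT p0) AND (p2 AND p1 OR p0)   (complement / identity)
= p2 AND p1 AND (p2 AND p1 OR p0)   (absorption)
= p2 AND p1   (absorption)

p2 AND p1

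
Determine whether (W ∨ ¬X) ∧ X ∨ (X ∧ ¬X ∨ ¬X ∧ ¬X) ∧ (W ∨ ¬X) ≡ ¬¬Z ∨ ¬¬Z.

E1: (W ∨ ¬X) ∧ X ∨ (X ∧ ¬X ∨ ¬X ∧ ¬X) ∧ (W ∨ ¬X)
    = (W ∨ ¬X) ∧ X ∨ ¬X ∧ (W ∨ ¬X)
    = W ∨ ¬X
E2: ¬¬Z ∨ ¬¬Z
    = ¬¬Z
    = Z
These differ: at W=0, X=0, Z=0, E1 = 1 but E2 = 0.

No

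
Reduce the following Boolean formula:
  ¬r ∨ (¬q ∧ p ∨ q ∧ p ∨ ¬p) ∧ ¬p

¬r ∨ ¬p

¬r ∨ (¬q ∧ p ∨ q ∧ p ∨ ¬p) ∧ ¬p
= ¬r ∨ (p ∨ ¬p) ∧ ¬p
= ¬r ∨ ¬p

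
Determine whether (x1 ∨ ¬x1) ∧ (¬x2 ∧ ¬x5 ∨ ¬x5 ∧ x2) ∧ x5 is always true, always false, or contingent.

(x1 ∨ ¬x1) ∧ (¬x2 ∧ ¬x5 ∨ ¬x5 ∧ x2) ∧ x5
= (¬x2 ∧ ¬x5 ∨ ¬x5 ∧ x2) ∧ x5   [complement / identity]
= ¬x5 ∧ x5   [distribution]
= False   [complement]

always false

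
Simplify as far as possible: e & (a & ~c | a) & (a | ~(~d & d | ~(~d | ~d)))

e & a

e & (a & ~c | a) & (a | ~(~d & d | ~(~d | ~d)))
= e & a & (a | ~(~d & d | ~(~d | ~d)))   (absorption)
= e & a & (a | ~(~d & d | d & d))   (De Morgan)
= e & a & (a | ~d)   (distribution)
= e & a   (absorption)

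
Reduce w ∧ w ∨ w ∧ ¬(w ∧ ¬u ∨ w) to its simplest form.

w ∧ w ∨ w ∧ ¬(w ∧ ¬u ∨ w)
= w ∧ w ∨ w ∧ ¬w   (absorption)
= w   (distribution)

w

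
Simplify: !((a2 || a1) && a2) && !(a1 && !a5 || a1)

!((a2 || a1) && a2) && !(a1 && !a5 || a1)
= !((a2 || a1) && a2) && !a1   — absorption
= !a2 && !a1   — absorption

!a2 && !a1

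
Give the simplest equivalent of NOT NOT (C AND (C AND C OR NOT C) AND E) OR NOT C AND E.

E

NOT NOT (C AND (C AND C OR NOT C) AND E) OR NOT C AND E
= NOT NOT (C AND (C OR NOT C) AND E) OR NOT C AND E
= C AND (C OR NOT C) AND E OR NOT C AND E
= C AND E OR NOT C AND E
= E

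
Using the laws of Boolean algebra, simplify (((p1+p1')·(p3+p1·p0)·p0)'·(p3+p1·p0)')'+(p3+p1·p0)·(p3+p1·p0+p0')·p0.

(((p1+p1')·(p3+p1·p0)·p0)'·(p3+p1·p0)')'+(p3+p1·p0)·(p3+p1·p0+p0')·p0
= (((p1+p1')·(p3+p1·p0)·p0)'·(p3+p1·p0)')'+(p3+p1·p0)·p0   — absorption
= (p1+p1')·(p3+p1·p0)·p0+p3+p1·p0+(p3+p1·p0)·p0   — De Morgan
= (p3+p1·p0)·p0+p3+p1·p0+(p3+p1·p0)·p0   — complement / identity
= p3+p1·p0+(p3+p1·p0)·p0   — absorption
= p3+p1·p0   — absorption

p3+p1·p0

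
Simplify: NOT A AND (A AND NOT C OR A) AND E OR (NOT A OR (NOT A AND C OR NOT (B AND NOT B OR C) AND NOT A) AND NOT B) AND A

FALSE

NOT A AND (A AND NOT C OR A) AND E OR (NOT A OR (NOT A AND C OR NOT (B AND NOT B OR C) AND NOT A) AND NOT B) AND A
= NOT A AND (A AND NOT C OR A) AND E OR (NOT A OR (NOT A AND C OR NOT C AND NOT A) AND NOT B) AND A   — complement / identity
= NOT A AND (A AND NOT C OR A) AND E OR (NOT A OR NOT A AND NOT B) AND A   — distribution
= NOT A AND A AND E OR (NOT A OR NOT A AND NOT B) AND A   — absorption
= NOT A AND A AND E OR NOT A AND A   — absorption
= NOT A AND A   — absorption
= FALSE   — complement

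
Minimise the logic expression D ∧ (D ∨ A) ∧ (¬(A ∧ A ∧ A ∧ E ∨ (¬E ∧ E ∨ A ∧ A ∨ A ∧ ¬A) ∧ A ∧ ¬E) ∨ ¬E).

D ∧ (¬A ∨ ¬E)

D ∧ (D ∨ A) ∧ (¬(A ∧ A ∧ A ∧ E ∨ (¬E ∧ E ∨ A ∧ A ∨ A ∧ ¬A) ∧ A ∧ ¬E) ∨ ¬E)
= D ∧ (D ∨ A) ∧ (¬(A ∧ A ∧ A ∧ E ∨ (A ∧ A ∨ A ∧ ¬A) ∧ A ∧ ¬E) ∨ ¬E)   (complement / identity)
= D ∧ (¬(A ∧ A ∧ A ∧ E ∨ (A ∧ A ∨ A ∧ ¬A) ∧ A ∧ ¬E) ∨ ¬E)   (absorption)
= D ∧ (¬(A ∧ A ∧ A ∧ E ∨ A ∧ A ∧ A ∧ ¬E) ∨ ¬E)   (complement / identity)
= D ∧ (¬(A ∧ A ∧ A) ∨ ¬E)   (distribution)
= D ∧ (¬(A ∧ A) ∨ ¬E)   (idempotence)
= D ∧ (¬A ∨ ¬E)   (idempotence)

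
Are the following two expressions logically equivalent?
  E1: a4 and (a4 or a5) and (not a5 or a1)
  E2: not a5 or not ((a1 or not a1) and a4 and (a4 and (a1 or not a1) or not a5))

No

E1: a4 and (a4 or a5) and (not a5 or a1)
    = a4 and (not a5 or a1)   — absorption
E2: not a5 or not ((a1 or not a1) and a4 and (a4 and (a1 or not a1) or not a5))
    = not a5 or not (a4 and (a4 and (a1 or not a1) or not a5))   — complement / identity
    = not a5 or not (a4 and (a4 or not a5))   — complement / identity
    = not a5 or not a4   — absorption
These differ: at a1=0, a4=0, a5=0, E1 = 0 but E2 = 1.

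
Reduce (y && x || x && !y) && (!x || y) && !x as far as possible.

false

(y && x || x && !y) && (!x || y) && !x
= (y && x || x && !y) && !x   (absorption)
= x && !x   (distribution)
= false   (complement)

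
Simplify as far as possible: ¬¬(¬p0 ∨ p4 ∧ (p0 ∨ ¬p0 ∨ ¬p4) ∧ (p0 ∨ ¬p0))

¬¬(¬p0 ∨ p4 ∧ (p0 ∨ ¬p0 ∨ ¬p4) ∧ (p0 ∨ ¬p0))
= ¬¬(¬p0 ∨ p4 ∧ (p0 ∨ ¬p0))   (absorption)
= ¬¬(¬p0 ∨ p4)   (complement / identity)
= ¬p0 ∨ p4   (double negation)

¬p0 ∨ p4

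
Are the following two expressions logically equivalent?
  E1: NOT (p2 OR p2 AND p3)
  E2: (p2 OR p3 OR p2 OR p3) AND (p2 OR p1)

No

E1: NOT (p2 OR p2 AND p3)
    = NOT p2   — absorption
E2: (p2 OR p3 OR p2 OR p3) AND (p2 OR p1)
    = (p2 OR p3) AND (p2 OR p1)   — idempotence
    = p3 AND p1 OR p2   — distribution
These differ: at p1=0, p2=1, p3=0, E1 = 0 but E2 = 1.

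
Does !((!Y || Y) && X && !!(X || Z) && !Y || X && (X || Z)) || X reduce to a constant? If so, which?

!((!Y || Y) && X && !!(X || Z) && !Y || X && (X || Z)) || X
= !((!Y || Y) && X && (X || Z) && !Y || X && (X || Z)) || X   — double negation
= !(X && (X || Z) && !Y || X && (X || Z)) || X   — complement / identity
= !(X && (X || Z)) || X   — absorption
= !X || X   — absorption
= true   — complement

yes, True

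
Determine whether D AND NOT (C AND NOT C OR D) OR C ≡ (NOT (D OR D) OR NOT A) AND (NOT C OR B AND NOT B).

No

E1: D AND NOT (C AND NOT C OR D) OR C
    = D AND NOT D OR C   (complement / identity)
    = C   (complement / identity)
E2: (NOT (D OR D) OR NOT A) AND (NOT C OR B AND NOT B)
    = (NOT D OR NOT A) AND (NOT C OR B AND NOT B)   (idempotence)
    = (NOT D OR NOT A) AND NOT C   (complement / identity)
These differ: at A=1, B=0, C=1, D=0, E1 = 1 but E2 = 0.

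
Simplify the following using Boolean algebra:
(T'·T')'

T

(T'·T')'
= (T')'   [idempotence]
= T   [double negation]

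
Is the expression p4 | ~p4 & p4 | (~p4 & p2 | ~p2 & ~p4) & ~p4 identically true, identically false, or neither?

identically true

p4 | ~p4 & p4 | (~p4 & p2 | ~p2 & ~p4) & ~p4
= p4 | ~p4 & p4 | ~p4 & ~p4   — distribution
= p4 | ~p4   — distribution
= 1   — complement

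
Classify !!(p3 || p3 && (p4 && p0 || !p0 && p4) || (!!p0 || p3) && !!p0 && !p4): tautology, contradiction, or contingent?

contingent

!!(p3 || p3 && (p4 && p0 || !p0 && p4) || (!!p0 || p3) && !!p0 && !p4)
= !!(p3 || p3 && p4 || (!!p0 || p3) && !!p0 && !p4)   — distribution
= p3 || p3 && p4 || (!!p0 || p3) && !!p0 && !p4   — double negation
= p3 || (!!p0 || p3) && !!p0 && !p4   — absorption
= p3 || !!p0 && !p4   — absorption
= p3 || p0 && !p4   — double negation
This depends on p0, p3, p4, so it is not a constant.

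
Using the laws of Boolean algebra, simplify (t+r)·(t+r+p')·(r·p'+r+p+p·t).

r+t·p

(t+r)·(t+r+p')·(r·p'+r+p+p·t)
= (t+r)·(t+r+p')·(r·p'+r+p)
= (t+r)·(r·p'+r+p)
= (t+r)·(r+p)
= r+t·p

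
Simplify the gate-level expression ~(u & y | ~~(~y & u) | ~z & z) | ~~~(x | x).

~(u & y | ~~(~y & u) | ~z & z) | ~~~(x | x)
= ~(u & y | ~y & u | ~z & z) | ~~~(x | x)   [double negation]
= ~(u & y | ~y & u | ~z & z) | ~~~x   [idempotence]
= ~(u & y | ~y & u) | ~~~x   [complement / identity]
= ~u | ~~~x   [distribution]
= ~u | ~x   [double negation]

~u | ~x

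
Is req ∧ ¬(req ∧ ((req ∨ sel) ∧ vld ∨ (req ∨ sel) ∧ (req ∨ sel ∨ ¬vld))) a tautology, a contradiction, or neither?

contradiction

req ∧ ¬(req ∧ ((req ∨ sel) ∧ vld ∨ (req ∨ sel) ∧ (req ∨ sel ∨ ¬vld)))
= req ∧ ¬(req ∧ ((req ∨ sel) ∧ vld ∨ req ∨ sel))   [absorption]
= req ∧ ¬(req ∧ (req ∨ sel))   [absorption]
= req ∧ ¬req   [absorption]
= False   [complement]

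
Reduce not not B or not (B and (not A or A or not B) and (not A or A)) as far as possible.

not not B or not (B and (not A or A or not B) and (not A or A))
= not not B or not (B and (not A or A))   [absorption]
= not not B or not B   [complement / identity]
= B or not B   [double negation]
= True   [complement]

True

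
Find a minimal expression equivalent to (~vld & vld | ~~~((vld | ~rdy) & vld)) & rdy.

~vld & rdy

(~vld & vld | ~~~((vld | ~rdy) & vld)) & rdy
= (~vld & vld | ~~~vld) & rdy
= ~~~vld & rdy
= ~vld & rdy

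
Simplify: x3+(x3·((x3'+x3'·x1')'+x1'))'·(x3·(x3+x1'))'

1

x3+(x3·((x3'+x3'·x1')'+x1'))'·(x3·(x3+x1'))'
= x3+(x3·((x3')'+x1'))'·(x3·(x3+x1'))'   (absorption)
= x3+(x3·(x3+x1'))'·(x3·(x3+x1'))'   (double negation)
= x3+(x3·(x3+x1'))'   (idempotence)
= x3+x3'   (absorption)
= 1   (complement)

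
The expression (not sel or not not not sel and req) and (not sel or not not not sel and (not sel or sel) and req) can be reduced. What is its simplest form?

not sel

(not sel or not not not sel and req) and (not sel or not not not sel and (not sel or sel) and req)
= (not sel or not not not sel and req) and (not sel or not not not sel and req)   [complement / identity]
= not sel or not not not sel and req   [idempotence]
= not sel or not sel and req   [double negation]
= not sel   [absorption]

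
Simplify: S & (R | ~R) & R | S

S & (R | ~R) & R | S
= S & R | S   — complement / identity
= S   — absorption

S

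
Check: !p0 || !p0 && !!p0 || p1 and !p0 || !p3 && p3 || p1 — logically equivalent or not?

Yes

E1: !p0 || !p0 && !!p0 || p1
    = !p0 || !p0 && p0 || p1   [double negation]
    = !p0 || p1   [complement / identity]
E2: !p0 || !p3 && p3 || p1
    = !p0 || p1   [complement / identity]
Both reduce to !p0 || p1, so they are equivalent.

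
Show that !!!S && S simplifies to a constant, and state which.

!!!S && S
= !S && S   (double negation)
= false   (complement)

false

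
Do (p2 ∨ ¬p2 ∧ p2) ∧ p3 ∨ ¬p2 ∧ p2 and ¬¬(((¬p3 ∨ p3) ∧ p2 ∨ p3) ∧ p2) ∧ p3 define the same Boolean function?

E1: (p2 ∨ ¬p2 ∧ p2) ∧ p3 ∨ ¬p2 ∧ p2
    = (p2 ∨ ¬p2 ∧ p2) ∧ p3   [complement / identity]
    = p2 ∧ p3   [complement / identity]
E2: ¬¬(((¬p3 ∨ p3) ∧ p2 ∨ p3) ∧ p2) ∧ p3
    = ¬¬((p2 ∨ p3) ∧ p2) ∧ p3   [complement / identity]
    = (p2 ∨ p3) ∧ p2 ∧ p3   [double negation]
    = p2 ∧ p3   [absorption]
Both reduce to p2 ∧ p3, so they are equivalent.

Yes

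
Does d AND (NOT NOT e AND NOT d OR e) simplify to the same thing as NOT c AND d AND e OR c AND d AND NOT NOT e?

E1: d AND (NOT NOT e AND NOT d OR e)
    = d AND (e AND NOT d OR e)   — double negation
    = d AND e   — absorption
E2: NOT c AND d AND e OR c AND d AND NOT NOT e
    = NOT c AND d AND e OR c AND d AND e   — double negation
    = d AND e   — distribution
Both reduce to d AND e, so they are equivalent.

Yes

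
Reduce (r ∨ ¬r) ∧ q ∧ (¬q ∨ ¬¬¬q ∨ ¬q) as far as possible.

(r ∨ ¬r) ∧ q ∧ (¬q ∨ ¬¬¬q ∨ ¬q)
= (r ∨ ¬r) ∧ q ∧ (¬q ∨ ¬q ∨ ¬q)   — double negation
= (r ∨ ¬r) ∧ q ∧ (¬q ∨ ¬q)   — idempotence
= (r ∨ ¬r) ∧ q ∧ ¬q   — idempotence
= q ∧ ¬q   — complement / identity
= False   — complement

False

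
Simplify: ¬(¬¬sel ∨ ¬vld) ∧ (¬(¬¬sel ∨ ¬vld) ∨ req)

¬sel ∧ vld

¬(¬¬sel ∨ ¬vld) ∧ (¬(¬¬sel ∨ ¬vld) ∨ req)
= ¬(¬¬sel ∨ ¬vld)   (absorption)
= ¬sel ∧ vld   (De Morgan)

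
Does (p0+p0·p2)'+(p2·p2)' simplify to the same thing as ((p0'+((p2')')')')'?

E1: (p0+p0·p2)'+(p2·p2)'
    = p0'+(p2·p2)'   — absorption
    = p0'+p2'   — idempotence
E2: ((p0'+((p2')')')')'
    = ((p0'+p2')')'   — double negation
    = p0'+p2'   — double negation
Both reduce to p0'+p2', so they are equivalent.

Yes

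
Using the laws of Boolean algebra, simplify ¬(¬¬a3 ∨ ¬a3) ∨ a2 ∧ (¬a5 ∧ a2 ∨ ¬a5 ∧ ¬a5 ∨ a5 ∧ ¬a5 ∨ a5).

¬(¬¬a3 ∨ ¬a3) ∨ a2 ∧ (¬a5 ∧ a2 ∨ ¬a5 ∧ ¬a5 ∨ a5 ∧ ¬a5 ∨ a5)
= ¬(¬¬a3 ∨ ¬a3) ∨ a2 ∧ (¬a5 ∧ a2 ∨ ¬a5 ∨ a5)
= ¬(¬¬a3 ∨ ¬a3) ∨ a2 ∧ (¬a5 ∨ a5)
= ¬a3 ∧ a3 ∨ a2 ∧ (¬a5 ∨ a5)
= a2 ∧ (¬a5 ∨ a5)
= a2

a2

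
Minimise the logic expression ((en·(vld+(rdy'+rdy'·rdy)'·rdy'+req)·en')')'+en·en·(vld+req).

en·(vld+req)

((en·(vld+(rdy'+rdy'·rdy)'·rdy'+req)·en')')'+en·en·(vld+req)
= ((en·(vld+(rdy')'·rdy'+req)·en')')'+en·en·(vld+req)   [complement / identity]
= ((en·(vld+rdy·rdy'+req)·en')')'+en·en·(vld+req)   [double negation]
= en·(vld+rdy·rdy'+req)·en'+en·en·(vld+req)   [double negation]
= en·(vld+req)·en'+en·en·(vld+req)   [complement / identity]
= en·(vld+req)   [distribution]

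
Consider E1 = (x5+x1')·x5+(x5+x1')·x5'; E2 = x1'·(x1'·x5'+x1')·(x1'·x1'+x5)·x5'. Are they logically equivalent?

No

E1: (x5+x1')·x5+(x5+x1')·x5'
    = x5+x1'   [distribution]
E2: x1'·(x1'·x5'+x1')·(x1'·x1'+x5)·x5'
    = x1'·x1'·(x1'·x1'+x5)·x5'   [absorption]
    = x1'·x1'·x5'   [absorption]
    = x1'·x5'   [idempotence]
These differ: at x1=0, x5=1, E1 = 1 but E2 = 0.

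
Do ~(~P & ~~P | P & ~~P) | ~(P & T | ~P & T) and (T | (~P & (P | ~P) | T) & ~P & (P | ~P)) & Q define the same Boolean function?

No

E1: ~(~P & ~~P | P & ~~P) | ~(P & T | ~P & T)
    = ~~~P | ~(P & T | ~P & T)   (distribution)
    = ~P | ~(P & T | ~P & T)   (double negation)
    = ~P | ~T   (distribution)
E2: (T | (~P & (P | ~P) | T) & ~P & (P | ~P)) & Q
    = (T | ~P & (P | ~P)) & Q   (absorption)
    = (T | ~P) & Q   (complement / identity)
These differ: at P=1, Q=0, T=0, E1 = 1 but E2 = 0.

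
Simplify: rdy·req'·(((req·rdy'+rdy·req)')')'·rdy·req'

rdy·req'

rdy·req'·(((req·rdy'+rdy·req)')')'·rdy·req'
= rdy·req'·(req·rdy'+rdy·req)'·rdy·req'   (double negation)
= rdy·req'·req'·rdy·req'   (distribution)
= rdy·req'·rdy·req'   (idempotence)
= rdy·req'   (idempotence)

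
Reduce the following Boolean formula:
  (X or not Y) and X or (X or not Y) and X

(X or not Y) and X or (X or not Y) and X
= (X or not Y) and X   — idempotence
= X   — absorption

X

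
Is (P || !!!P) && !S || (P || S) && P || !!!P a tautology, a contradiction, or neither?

(P || !!!P) && !S || (P || S) && P || !!!P
= (P || !!!P) && !S || P || !!!P   [absorption]
= P || !!!P   [absorption]
= P || !P   [double negation]
= true   [complement]

tautology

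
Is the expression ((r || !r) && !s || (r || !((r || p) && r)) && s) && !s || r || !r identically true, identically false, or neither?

((r || !r) && !s || (r || !((r || p) && r)) && s) && !s || r || !r
= ((r || !r) && !s || (r || !r) && s) && !s || r || !r   — absorption
= (r || !r) && !s || r || !r   — distribution
= r || !r   — absorption
= true   — complement

identically true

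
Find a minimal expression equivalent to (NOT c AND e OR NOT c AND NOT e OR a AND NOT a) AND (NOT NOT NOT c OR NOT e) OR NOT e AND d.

NOT c OR NOT e AND d

(NOT c AND e OR NOT c AND NOT e OR a AND NOT a) AND (NOT NOT NOT c OR NOT e) OR NOT e AND d
= (NOT c AND e OR NOT c AND NOT e OR a AND NOT a) AND (NOT c OR NOT e) OR NOT e AND d
= (NOT c OR a AND NOT a) AND (NOT c OR NOT e) OR NOT e AND d
= NOT c AND (NOT c OR NOT e) OR NOT e AND d
= NOT c OR NOT e AND d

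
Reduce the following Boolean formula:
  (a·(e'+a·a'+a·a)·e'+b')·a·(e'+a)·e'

a·e'

(a·(e'+a·a'+a·a)·e'+b')·a·(e'+a)·e'
= (a·(e'+a)·e'+b')·a·(e'+a)·e'   — distribution
= a·(e'+a)·e'   — absorption
= a·e'   — absorption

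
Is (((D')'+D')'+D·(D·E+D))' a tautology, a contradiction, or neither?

neither

(((D')'+D')'+D·(D·E+D))'
= (((D')'+D')'+D·D)'   — absorption
= (D'·D+D·D)'   — De Morgan
= D'   — distribution
This depends on D, so it is not a constant.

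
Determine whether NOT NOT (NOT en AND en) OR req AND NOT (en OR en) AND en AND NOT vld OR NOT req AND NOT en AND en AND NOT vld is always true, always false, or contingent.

NOT NOT (NOT en AND en) OR req AND NOT (en OR en) AND en AND NOT vld OR NOT req AND NOT en AND en AND NOT vld
= NOT en AND en OR req AND NOT (en OR en) AND en AND NOT vld OR NOT req AND NOT en AND en AND NOT vld   (double negation)
= NOT en AND en OR req AND NOT en AND en AND NOT vld OR NOT req AND NOT en AND en AND NOT vld   (idempotence)
= NOT en AND en OR NOT en AND en AND NOT vld   (distribution)
= NOT en AND en   (absorption)
= FALSE   (complement)

always false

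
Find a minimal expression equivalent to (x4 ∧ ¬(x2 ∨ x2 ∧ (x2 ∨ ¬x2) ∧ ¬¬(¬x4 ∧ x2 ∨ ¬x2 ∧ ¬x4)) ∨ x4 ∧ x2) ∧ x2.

x4 ∧ x2

(x4 ∧ ¬(x2 ∨ x2 ∧ (x2 ∨ ¬x2) ∧ ¬¬(¬x4 ∧ x2 ∨ ¬x2 ∧ ¬x4)) ∨ x4 ∧ x2) ∧ x2
= (x4 ∧ ¬(x2 ∨ x2 ∧ (x2 ∨ ¬x2) ∧ ¬¬¬x4) ∨ x4 ∧ x2) ∧ x2   [distribution]
= (x4 ∧ ¬(x2 ∨ x2 ∧ ¬¬¬x4) ∨ x4 ∧ x2) ∧ x2   [complement / identity]
= (x4 ∧ ¬(x2 ∨ x2 ∧ ¬x4) ∨ x4 ∧ x2) ∧ x2   [double negation]
= (x4 ∧ ¬x2 ∨ x4 ∧ x2) ∧ x2   [absorption]
= x4 ∧ x2   [distribution]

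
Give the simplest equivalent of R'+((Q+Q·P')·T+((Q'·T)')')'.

R'+((Q+Q·P')·T+((Q'·T)')')'
= R'+((Q+Q·P')·T+Q'·T)'
= R'+(Q·T+Q'·T)'
= R'+T'

R'+T'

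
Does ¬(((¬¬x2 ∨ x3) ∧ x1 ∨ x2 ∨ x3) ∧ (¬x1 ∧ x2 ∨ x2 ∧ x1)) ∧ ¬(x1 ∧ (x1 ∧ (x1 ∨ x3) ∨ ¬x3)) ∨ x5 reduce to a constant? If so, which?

¬(((¬¬x2 ∨ x3) ∧ x1 ∨ x2 ∨ x3) ∧ (¬x1 ∧ x2 ∨ x2 ∧ x1)) ∧ ¬(x1 ∧ (x1 ∧ (x1 ∨ x3) ∨ ¬x3)) ∨ x5
= ¬(((¬¬x2 ∨ x3) ∧ x1 ∨ x2 ∨ x3) ∧ x2) ∧ ¬(x1 ∧ (x1 ∧ (x1 ∨ x3) ∨ ¬x3)) ∨ x5
= ¬(((¬¬x2 ∨ x3) ∧ x1 ∨ x2 ∨ x3) ∧ x2) ∧ ¬(x1 ∧ (x1 ∨ ¬x3)) ∨ x5
= ¬(((x2 ∨ x3) ∧ x1 ∨ x2 ∨ x3) ∧ x2) ∧ ¬(x1 ∧ (x1 ∨ ¬x3)) ∨ x5
= ¬((x2 ∨ x3) ∧ x2) ∧ ¬(x1 ∧ (x1 ∨ ¬x3)) ∨ x5
= ¬((x2 ∨ x3) ∧ x2) ∧ ¬x1 ∨ x5
= ¬x2 ∧ ¬x1 ∨ x5
This depends on x1, x2, x5, so it is not a constant.

no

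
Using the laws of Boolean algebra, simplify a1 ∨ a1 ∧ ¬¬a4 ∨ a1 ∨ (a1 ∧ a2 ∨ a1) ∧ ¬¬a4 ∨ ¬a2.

a1 ∨ ¬a2

a1 ∨ a1 ∧ ¬¬a4 ∨ a1 ∨ (a1 ∧ a2 ∨ a1) ∧ ¬¬a4 ∨ ¬a2
= a1 ∨ a1 ∧ ¬¬a4 ∨ a1 ∨ a1 ∧ ¬¬a4 ∨ ¬a2
= a1 ∨ a1 ∧ ¬¬a4 ∨ ¬a2
= a1 ∨ a1 ∧ a4 ∨ ¬a2
= a1 ∨ ¬a2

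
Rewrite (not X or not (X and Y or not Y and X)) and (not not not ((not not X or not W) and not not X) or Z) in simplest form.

(not X or not (X and Y or not Y and X)) and (not not not ((not not X or not W) and not not X) or Z)
= (not X or not X) and (not not not ((not not X or not W) and not not X) or Z)   — distribution
= (not X or not X) and (not not not not not X or Z)   — absorption
= (not X or not X) and (not not not X or Z)   — double negation
= (not X or not X) and (not X or Z)   — double negation
= not X or not X and Z   — distribution
= not X   — absorption

not X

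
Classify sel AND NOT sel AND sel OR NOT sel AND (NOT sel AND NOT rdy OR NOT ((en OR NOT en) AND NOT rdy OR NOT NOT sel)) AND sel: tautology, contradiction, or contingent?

contradiction

sel AND NOT sel AND sel OR NOT sel AND (NOT sel AND NOT rdy OR NOT ((en OR NOT en) AND NOT rdy OR NOT NOT sel)) AND sel
= sel AND NOT sel AND sel OR NOT sel AND (NOT sel AND NOT rdy OR NOT (NOT rdy OR NOT NOT sel)) AND sel
= sel AND NOT sel AND sel OR NOT sel AND (NOT sel AND NOT rdy OR rdy AND NOT sel) AND sel
= sel AND NOT sel AND sel OR NOT sel AND NOT sel AND sel
= NOT sel AND sel
= FALSE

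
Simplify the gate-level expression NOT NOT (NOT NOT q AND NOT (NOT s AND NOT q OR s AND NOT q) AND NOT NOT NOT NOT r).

NOT NOT (NOT NOT q AND NOT (NOT s AND NOT q OR s AND NOT q) AND NOT NOT NOT NOT r)
= NOT NOT (NOT NOT q AND NOT NOT q AND NOT NOT NOT NOT r)
= NOT NOT (NOT NOT q AND NOT NOT NOT NOT r)
= NOT NOT (NOT NOT q AND NOT NOT r)
= NOT (NOT q OR NOT r)
= q AND r

q AND r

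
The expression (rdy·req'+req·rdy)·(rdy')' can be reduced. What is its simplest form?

(rdy·req'+req·rdy)·(rdy')'
= rdy·(rdy')'
= rdy·rdy
= rdy

rdy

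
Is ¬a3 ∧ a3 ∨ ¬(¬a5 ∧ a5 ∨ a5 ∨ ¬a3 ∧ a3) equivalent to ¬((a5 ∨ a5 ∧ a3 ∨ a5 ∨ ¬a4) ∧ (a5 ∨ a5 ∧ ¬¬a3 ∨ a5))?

Yes

E1: ¬a3 ∧ a3 ∨ ¬(¬a5 ∧ a5 ∨ a5 ∨ ¬a3 ∧ a3)
    = ¬(¬a5 ∧ a5 ∨ a5 ∨ ¬a3 ∧ a3)   [complement / identity]
    = ¬(¬a5 ∧ a5 ∨ a5)   [complement / identity]
    = ¬a5   [complement / identity]
E2: ¬((a5 ∨ a5 ∧ a3 ∨ a5 ∨ ¬a4) ∧ (a5 ∨ a5 ∧ ¬¬a3 ∨ a5))
    = ¬((a5 ∨ a5 ∧ a3 ∨ a5 ∨ ¬a4) ∧ (a5 ∨ a5 ∧ a3 ∨ a5))   [double negation]
    = ¬(a5 ∨ a5 ∧ a3 ∨ a5)   [absorption]
    = ¬(a5 ∨ a5)   [absorption]
    = ¬a5   [idempotence]
Both reduce to ¬a5, so they are equivalent.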